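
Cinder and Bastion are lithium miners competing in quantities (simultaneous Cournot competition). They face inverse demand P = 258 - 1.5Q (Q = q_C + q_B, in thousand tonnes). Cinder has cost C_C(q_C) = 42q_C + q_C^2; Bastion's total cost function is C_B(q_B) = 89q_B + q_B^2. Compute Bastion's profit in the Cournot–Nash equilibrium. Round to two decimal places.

Cinder's profit: π_C = (258 - 1.5Q)q_C - (42q_C + q_C²). Setting ∂π_C/∂q_C = 0: 216 - 5q_C - (3/2)(q_B) = 0.
Bastion's first-order condition: 169 - 5q_B - (3/2)(q_C) = 0.
So q_C = (216 - (3/2)q_B)/5 and q_B = (169 - (3/2)q_C)/5.
Solving the pair: q_C = 36.3297, q_B = 22.9011.
Price P = 258 - (3/2)·(770/13) = 169.1538.
Bastion's profit: 169.1538·22.9011 - 89·22.9011 - 22.9011² = 1311.1508.

1311.15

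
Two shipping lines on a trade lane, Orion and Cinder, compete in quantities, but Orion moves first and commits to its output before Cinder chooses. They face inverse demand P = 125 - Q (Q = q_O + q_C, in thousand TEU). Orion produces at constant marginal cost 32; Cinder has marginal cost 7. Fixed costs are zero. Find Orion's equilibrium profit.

Solve by backward induction. Given q_O, the follower Cinder maximises π_C = (125 - q_O - q_C)q_C - 7q_C.
Follower FOC: 118 - q_O - 2q_C = 0, so q_C(q_O) = (118 - q_O)/2.
Orion substitutes q_C(q_O) into its own profit: π_O = q_O(125 - q_O - (118 - q_O)/2) - 32q_O = (66 - (1/2)q_O)q_O - 32q_O.
Maximising: ∂π_O/∂q_O = 34 - q_O = 0, giving q_O = 34.
Then q_C = (118 - 34)/2 = 42.
Price P = 125 - 76 = 49.
Orion's profit: (49 - 32)·34 = 578.

578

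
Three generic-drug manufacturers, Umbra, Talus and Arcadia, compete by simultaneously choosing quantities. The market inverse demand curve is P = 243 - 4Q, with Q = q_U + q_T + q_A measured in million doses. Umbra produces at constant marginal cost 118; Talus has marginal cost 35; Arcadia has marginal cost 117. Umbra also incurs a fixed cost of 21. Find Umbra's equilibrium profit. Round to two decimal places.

Umbra's profit: π_U = (243 - 4Q)q_U - (118q_U). Setting ∂π_U/∂q_U = 0: 125 - 8q_U - 4(q_T + q_A) = 0.
Talus's profit: π_T = (243 - 4Q)q_T - (35q_T). Setting ∂π_T/∂q_T = 0: 208 - 8q_T - 4(q_U + q_A) = 0.
Arcadia's first-order condition: 126 - 8q_A - 4(q_U + q_T) = 0.
Adding the 3 conditions: 459 − 8Q − 8Q = 0, i.e. Q = 459/16.
Back-substituting: q_U = (125 − 459/4)/4 = 41/16, q_T = (208 − 459/4)/4 = 373/16, q_A = (126 − 459/4)/4 = 45/16.
Price P = 243 - 4·(459/16) = 513/4.
Umbra's profit: (513/4 - 118)·(41/16) - 21 = 337/64.

5.27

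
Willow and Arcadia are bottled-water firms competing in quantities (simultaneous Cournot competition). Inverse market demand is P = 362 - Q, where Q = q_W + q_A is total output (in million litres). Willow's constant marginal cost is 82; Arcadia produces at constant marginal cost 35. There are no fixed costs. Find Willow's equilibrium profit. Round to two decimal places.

Willow's profit: π_W = (362 - Q)q_W - (82q_W). Setting ∂π_W/∂q_W = 0: 280 - 2q_W - (q_A) = 0.
Arcadia's first-order condition: 327 - 2q_A - (q_W) = 0.
Best responses: q_W = (280 - q_A)/2, q_A = (327 - q_W)/2.
Substituting one into the other gives q_W = 233/3 and q_A = 374/3.
Price P = 362 - 607/3 = 479/3.
Willow's profit: (479/3 - 82)·(233/3) = 6032.1111.

6032.11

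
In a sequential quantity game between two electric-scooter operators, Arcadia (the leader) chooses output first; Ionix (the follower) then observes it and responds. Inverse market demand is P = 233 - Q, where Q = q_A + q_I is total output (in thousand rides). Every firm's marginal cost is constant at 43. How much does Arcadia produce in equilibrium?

The follower Ionix best-responds to any q_A: π_I = (233 - Q)q_I - 43q_I.
Follower FOC: 190 - q_A - 2q_I = 0, so q_I(q_A) = (190 - q_A)/2.
Arcadia substitutes q_I(q_A) into its own profit: π_A = q_A(233 - q_A - (190 - q_A)/2) - 43q_A = (138 - (1/2)q_A)q_A - 43q_A.
Leader FOC: 95 - q_A = 0, so q_A = 95.
Then q_I = (190 - 95)/2 = 95/2.

95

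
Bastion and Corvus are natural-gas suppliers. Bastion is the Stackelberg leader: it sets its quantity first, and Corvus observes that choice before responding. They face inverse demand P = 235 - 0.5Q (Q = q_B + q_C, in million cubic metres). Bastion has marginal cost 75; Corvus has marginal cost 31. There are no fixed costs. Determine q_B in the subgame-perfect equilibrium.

Solve by backward induction. Given q_B, the follower Corvus maximises π_C = (235 - (1/2)q_B - (1/2)q_C)q_C - 31q_C.
Follower FOC: 204 - (1/2)q_B - q_C = 0, so q_C(q_B) = (204 - (1/2)q_B).
Bastion substitutes q_C(q_B) into its own profit: π_B = q_B(235 - (1/2)q_B - (204 - (1/2)q_B)/2) - 75q_B = (133 - (1/4)q_B)q_B - 75q_B.
The leader's first-order condition 58 - (1/2)q_B = 0 yields q_B = 116.
Then q_C = (204 - (1/2)·116) = 146.

116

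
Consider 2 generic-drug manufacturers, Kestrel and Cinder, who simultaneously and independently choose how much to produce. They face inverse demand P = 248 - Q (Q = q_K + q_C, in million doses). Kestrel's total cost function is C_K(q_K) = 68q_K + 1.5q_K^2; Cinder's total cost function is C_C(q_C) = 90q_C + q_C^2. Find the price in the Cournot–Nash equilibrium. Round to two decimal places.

186.32

Kestrel's profit: π_K = (248 - Q)q_K - (68q_K + (3/2)q_K²). Setting ∂π_K/∂q_K = 0: 180 - 5q_K - (q_C) = 0.
Cinder's first-order condition: 158 - 4q_C - (q_K) = 0.
Rearranging gives the reaction functions q_K = (180 - q_C)/5 and q_C = (158 - q_K)/4.
Solving the pair: q_K = 562/19, q_C = 610/19.
Total output Q = 1172/19, so price P = 248 - 1172/19 = 186.3158.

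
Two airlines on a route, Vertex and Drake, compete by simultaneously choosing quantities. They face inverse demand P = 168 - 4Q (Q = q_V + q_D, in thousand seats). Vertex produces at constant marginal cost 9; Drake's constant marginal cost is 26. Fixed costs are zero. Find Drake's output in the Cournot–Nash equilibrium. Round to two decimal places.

10.42

Vertex's profit: π_V = (168 - 4Q)q_V - (9q_V). Setting ∂π_V/∂q_V = 0: 159 - 8q_V - 4(q_D) = 0.
Drake's first-order condition: 142 - 8q_D - 4(q_V) = 0.
Best responses: q_V = (159 - 4q_D)/8, q_D = (142 - 4q_V)/8.
Solving the pair: q_V = 44/3, q_D = 125/12.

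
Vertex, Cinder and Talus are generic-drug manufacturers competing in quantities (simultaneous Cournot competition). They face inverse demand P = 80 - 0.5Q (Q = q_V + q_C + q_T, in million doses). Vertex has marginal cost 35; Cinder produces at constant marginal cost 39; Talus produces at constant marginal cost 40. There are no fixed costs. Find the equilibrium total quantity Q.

Vertex's profit: π_V = (80 - 0.5Q)q_V - (35q_V). Setting ∂π_V/∂q_V = 0: 45 - q_V - (1/2)(q_C + q_T) = 0.
Cinder's profit: π_C = (80 - 0.5Q)q_C - (39q_C). Setting ∂π_C/∂q_C = 0: 41 - q_C - (1/2)(q_V + q_T) = 0.
Talus's profit: π_T = (80 - 0.5Q)q_T - (40q_T). Setting ∂π_T/∂q_T = 0: 40 - q_T - (1/2)(q_V + q_C) = 0.
Summing all 3 equations gives 126 − 2Q = 0, hence Q = 63.
Back-substituting: q_V = (45 − 63/2)/(1/2) = 27, q_C = (41 − 63/2)/(1/2) = 19, q_T = (40 − 63/2)/(1/2) = 17.
Total output Q = 27 + 19 + 17 = 63.

63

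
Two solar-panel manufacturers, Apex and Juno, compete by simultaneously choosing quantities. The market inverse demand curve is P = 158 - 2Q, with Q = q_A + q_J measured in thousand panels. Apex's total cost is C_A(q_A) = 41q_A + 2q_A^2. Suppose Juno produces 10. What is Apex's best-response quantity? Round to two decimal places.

With the rival's output fixed at 10, Apex's profit is π_A = (158 - 2·10 - 2q_A)q_A - (41q_A + 2q_A²) = (138 - 2q_A)q_A - (41q_A + 2q_A²).
∂π_A/∂q_A = 97 - 8q_A = 0, so q_A = 97/8.

12.13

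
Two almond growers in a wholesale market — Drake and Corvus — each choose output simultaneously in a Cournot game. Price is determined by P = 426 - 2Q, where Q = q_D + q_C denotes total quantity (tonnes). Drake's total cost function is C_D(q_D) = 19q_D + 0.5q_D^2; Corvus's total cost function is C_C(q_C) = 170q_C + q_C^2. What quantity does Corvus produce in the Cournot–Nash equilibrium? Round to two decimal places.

Drake's profit: π_D = (426 - 2Q)q_D - (19q_D + (1/2)q_D²). Setting ∂π_D/∂q_D = 0: 407 - 5q_D - 2(q_C) = 0.
Corvus's profit: π_C = (426 - 2Q)q_C - (170q_C + q_C²). Setting ∂π_C/∂q_C = 0: 256 - 6q_C - 2(q_D) = 0.
Rearranging gives the reaction functions q_D = (407 - 2q_C)/5 and q_C = (256 - 2q_D)/6.
Substituting one into the other gives q_D = 965/13 and q_C = 233/13.

17.92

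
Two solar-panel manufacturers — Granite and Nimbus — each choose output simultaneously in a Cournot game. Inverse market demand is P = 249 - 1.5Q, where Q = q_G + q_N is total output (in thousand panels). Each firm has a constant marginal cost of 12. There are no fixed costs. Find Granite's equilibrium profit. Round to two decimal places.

4160.67

Each firm earns π_i = (249 - 1.5Q)q_i - 12q_i.
Setting ∂π_i/∂q_i = 0 with rivals' quantities fixed: 237 - 3q_i - (3/2)q_j = 0.
By symmetry each firm produces the same amount; substituting q_j = q_i yields q_i = 237/(9/2) = 158/3.
Price P = 249 - (3/2)·(316/3) = 91.
Granite's profit: (91 - 12)·(158/3) = 4160.6667.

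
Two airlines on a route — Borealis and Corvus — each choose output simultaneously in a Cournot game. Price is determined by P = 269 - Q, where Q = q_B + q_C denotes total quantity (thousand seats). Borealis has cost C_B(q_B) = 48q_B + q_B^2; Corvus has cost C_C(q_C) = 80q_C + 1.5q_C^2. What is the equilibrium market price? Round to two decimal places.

Borealis's profit: π_B = (269 - Q)q_B - (48q_B + q_B²). Setting ∂π_B/∂q_B = 0: 221 - 4q_B - (q_C) = 0.
Corvus's first-order condition: 189 - 5q_C - (q_B) = 0.
So q_B = (221 - q_C)/4 and q_C = (189 - q_B)/5.
Solving the pair: q_B = 916/19, q_C = 535/19.
Total output Q = 1451/19, so price P = 269 - 1451/19 = 192.6316.

192.63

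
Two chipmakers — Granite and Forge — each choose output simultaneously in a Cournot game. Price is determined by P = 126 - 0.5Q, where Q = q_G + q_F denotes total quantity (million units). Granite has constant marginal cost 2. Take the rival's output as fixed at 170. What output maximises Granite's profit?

With the rival's output fixed at 170, Granite's profit is π_G = (126 - (1/2)·170 - (1/2)q_G)q_G - (2q_G) = (41 - (1/2)q_G)q_G - (2q_G).
∂π_G/∂q_G = 39 - q_G = 0, so q_G = 39.

39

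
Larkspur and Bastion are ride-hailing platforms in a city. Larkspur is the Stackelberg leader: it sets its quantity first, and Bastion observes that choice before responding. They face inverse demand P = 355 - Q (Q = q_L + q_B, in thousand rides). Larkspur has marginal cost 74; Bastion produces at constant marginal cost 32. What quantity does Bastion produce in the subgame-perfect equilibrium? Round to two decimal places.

The follower Bastion best-responds to any q_L: π_B = (355 - Q)q_B - 32q_B.
Setting the follower's marginal profit to zero, 323 - q_L - 2q_B = 0, i.e. q_B = (323 - q_L)/2.
The leader anticipates this reaction. Substituting into P = 355 - Q gives P = 387/2 - (1/2)q_L, so π_L = (387/2 - (1/2)q_L)q_L - 74q_L.
Leader FOC: 239/2 - q_L = 0, so q_L = 239/2.
Then q_B = (323 - 239/2)/2 = 407/4.

101.75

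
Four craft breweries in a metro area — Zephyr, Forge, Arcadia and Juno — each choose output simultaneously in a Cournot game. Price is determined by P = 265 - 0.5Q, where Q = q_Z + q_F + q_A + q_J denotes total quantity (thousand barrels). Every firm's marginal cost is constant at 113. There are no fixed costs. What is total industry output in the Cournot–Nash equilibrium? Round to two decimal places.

243.20

A representative firm's profit is π_i = q_i(265 - 0.5Q) - 113q_i.
First-order condition (treating rivals' output as given): 152 - q_i - (1/2)·Σ_{j≠i} q_j = 0.
By symmetry each firm produces the same amount; substituting Σ_{j≠i} q_j = 3q_i yields q_i = 152/(5/2) = 304/5.
Total output Q = 304/5 + 304/5 + 304/5 + 304/5 = 1216/5.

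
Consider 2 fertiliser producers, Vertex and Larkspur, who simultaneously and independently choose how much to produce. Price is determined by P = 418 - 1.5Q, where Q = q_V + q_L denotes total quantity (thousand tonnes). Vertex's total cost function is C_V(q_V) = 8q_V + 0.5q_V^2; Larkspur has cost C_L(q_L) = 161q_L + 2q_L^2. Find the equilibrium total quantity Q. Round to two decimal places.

Vertex's profit: π_V = (418 - 1.5Q)q_V - (8q_V + (1/2)q_V²). Setting ∂π_V/∂q_V = 0: 410 - 4q_V - (3/2)(q_L) = 0.
Larkspur's first-order condition: 257 - 7q_L - (3/2)(q_V) = 0.
Best responses: q_V = (410 - (3/2)q_L)/4, q_L = (257 - (3/2)q_V)/7.
Substituting one into the other gives q_V = 96.4854 and q_L = 1652/103.
Total output Q = 96.4854 + 1652/103 = 112.5243.

112.52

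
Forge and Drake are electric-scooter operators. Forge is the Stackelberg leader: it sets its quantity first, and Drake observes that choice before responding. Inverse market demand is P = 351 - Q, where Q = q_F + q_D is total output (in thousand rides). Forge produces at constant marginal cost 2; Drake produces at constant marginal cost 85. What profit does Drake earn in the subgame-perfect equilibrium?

The follower Drake best-responds to any q_F: π_D = (351 - Q)q_D - 85q_D.
Setting the follower's marginal profit to zero, 266 - q_F - 2q_D = 0, i.e. q_D = (266 - q_F)/2.
The leader anticipates this reaction. Substituting into P = 351 - Q gives P = 218 - (1/2)q_F, so π_F = (218 - (1/2)q_F)q_F - 2q_F.
The leader's first-order condition 216 - q_F = 0 yields q_F = 216.
Then q_D = (266 - 216)/2 = 25.
Price P = 351 - 241 = 110.
Drake's profit: (110 - 85)·25 = 625.

625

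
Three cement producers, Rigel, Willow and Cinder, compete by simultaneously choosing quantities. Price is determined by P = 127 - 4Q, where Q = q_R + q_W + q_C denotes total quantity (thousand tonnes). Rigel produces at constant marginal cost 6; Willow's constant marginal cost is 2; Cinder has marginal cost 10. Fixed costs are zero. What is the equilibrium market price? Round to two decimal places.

Rigel's profit: π_R = (127 - 4Q)q_R - (6q_R). Setting ∂π_R/∂q_R = 0: 121 - 8q_R - 4(q_W + q_C) = 0.
Willow's first-order condition: 125 - 8q_W - 4(q_R + q_C) = 0.
Cinder's first-order condition: 117 - 8q_C - 4(q_R + q_W) = 0.
Summing all 3 equations gives 363 − 16Q = 0, hence Q = 363/16.
Back-substituting: q_R = (121 − 363/4)/4 = 121/16, q_W = (125 − 363/4)/4 = 137/16, q_C = (117 − 363/4)/4 = 105/16.
Total output Q = 363/16, so price P = 127 - 4·(363/16) = 145/4.

36.25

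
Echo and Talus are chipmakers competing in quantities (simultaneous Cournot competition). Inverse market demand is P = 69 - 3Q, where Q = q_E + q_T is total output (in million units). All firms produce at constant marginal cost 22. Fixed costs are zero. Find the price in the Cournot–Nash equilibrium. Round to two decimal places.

Each firm earns π_i = (69 - 3Q)q_i - 22q_i.
First-order condition (treating rivals' output as given): 47 - 6q_i - 3q_j = 0.
With identical firms every q_j equals q_i, so q_j = q_i and 47 = 9q_i, giving q_i = 47/9.
Total output Q = 94/9, so price P = 69 - 3·(94/9) = 113/3.

37.67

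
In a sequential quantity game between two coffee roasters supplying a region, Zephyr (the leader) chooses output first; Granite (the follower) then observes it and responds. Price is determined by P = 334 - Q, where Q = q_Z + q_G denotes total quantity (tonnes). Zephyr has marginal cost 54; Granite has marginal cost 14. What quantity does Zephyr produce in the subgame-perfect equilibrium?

120

Solve by backward induction. Given q_Z, the follower Granite maximises π_G = (334 - q_Z - q_G)q_G - 14q_G.
Follower FOC: 320 - q_Z - 2q_G = 0, so q_G(q_Z) = (320 - q_Z)/2.
The leader anticipates this reaction. Substituting into P = 334 - Q gives P = 174 - (1/2)q_Z, so π_Z = (174 - (1/2)q_Z)q_Z - 54q_Z.
The leader's first-order condition 120 - q_Z = 0 yields q_Z = 120.
Then q_G = (320 - 120)/2 = 100.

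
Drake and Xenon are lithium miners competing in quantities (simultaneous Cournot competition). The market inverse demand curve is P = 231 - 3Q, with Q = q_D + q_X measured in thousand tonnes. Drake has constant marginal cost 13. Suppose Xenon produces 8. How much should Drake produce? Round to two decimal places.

With the rival's output fixed at 8, Drake's profit is π_D = (231 - 3·8 - 3q_D)q_D - (13q_D) = (207 - 3q_D)q_D - (13q_D).
∂π_D/∂q_D = 194 - 6q_D = 0, so q_D = 97/3.

32.33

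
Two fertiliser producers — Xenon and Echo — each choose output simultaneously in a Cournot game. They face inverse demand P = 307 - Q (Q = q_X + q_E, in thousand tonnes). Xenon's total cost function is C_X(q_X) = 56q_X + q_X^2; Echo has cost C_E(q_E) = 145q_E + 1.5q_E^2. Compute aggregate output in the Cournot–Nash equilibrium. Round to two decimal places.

78.42

Xenon's profit: π_X = (307 - Q)q_X - (56q_X + q_X²). Setting ∂π_X/∂q_X = 0: 251 - 4q_X - (q_E) = 0.
Echo's profit: π_E = (307 - Q)q_E - (145q_E + (3/2)q_E²). Setting ∂π_E/∂q_E = 0: 162 - 5q_E - (q_X) = 0.
Best responses: q_X = (251 - q_E)/4, q_E = (162 - q_X)/5.
Solving the pair: q_X = 1093/19, q_E = 397/19.
Total output Q = 1093/19 + 397/19 = 1490/19.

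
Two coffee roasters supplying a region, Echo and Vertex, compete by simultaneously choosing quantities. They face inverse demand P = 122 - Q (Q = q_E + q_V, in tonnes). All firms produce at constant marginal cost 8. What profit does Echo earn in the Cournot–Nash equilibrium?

1444

Each firm earns π_i = (122 - Q)q_i - 8q_i.
First-order condition (treating rivals' output as given): 114 - 2q_i - q_j = 0.
With identical firms every q_j equals q_i, so q_j = q_i and 114 = 3q_i, giving q_i = 38.
Price P = 122 - 76 = 46.
Echo's profit: (46 - 8)·38 = 1444.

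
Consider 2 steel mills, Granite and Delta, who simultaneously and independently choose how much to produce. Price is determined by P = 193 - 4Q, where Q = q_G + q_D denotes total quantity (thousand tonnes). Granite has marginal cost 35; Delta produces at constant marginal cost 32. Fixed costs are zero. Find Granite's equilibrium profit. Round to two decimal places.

667.36

Granite's profit: π_G = (193 - 4Q)q_G - (35q_G). Setting ∂π_G/∂q_G = 0: 158 - 8q_G - 4(q_D) = 0.
Delta's profit: π_D = (193 - 4Q)q_D - (32q_D). Setting ∂π_D/∂q_D = 0: 161 - 8q_D - 4(q_G) = 0.
So q_G = (158 - 4q_D)/8 and q_D = (161 - 4q_G)/8.
Solving the pair: q_G = 155/12, q_D = 41/3.
Price P = 193 - 4·(319/12) = 260/3.
Granite's profit: (260/3 - 35)·(155/12) = 667.3611.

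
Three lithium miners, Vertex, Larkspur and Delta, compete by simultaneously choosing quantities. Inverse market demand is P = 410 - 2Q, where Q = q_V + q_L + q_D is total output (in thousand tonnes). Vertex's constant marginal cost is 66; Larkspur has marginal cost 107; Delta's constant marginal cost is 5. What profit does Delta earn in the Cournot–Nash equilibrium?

10082

Vertex's profit: π_V = (410 - 2Q)q_V - (66q_V). Setting ∂π_V/∂q_V = 0: 344 - 4q_V - 2(q_L + q_D) = 0.
Larkspur's profit: π_L = (410 - 2Q)q_L - (107q_L). Setting ∂π_L/∂q_L = 0: 303 - 4q_L - 2(q_V + q_D) = 0.
Delta's profit: π_D = (410 - 2Q)q_D - (5q_D). Setting ∂π_D/∂q_D = 0: 405 - 4q_D - 2(q_V + q_L) = 0.
Adding the 3 first-order conditions: 1052 − 8Q = 0, so Q = 263/2.
Back-substituting: q_V = (344 − 263)/2 = 81/2, q_L = (303 − 263)/2 = 20, q_D = (405 − 263)/2 = 71.
Price P = 410 - 2·(263/2) = 147.
Delta's profit: (147 - 5)·71 = 10082.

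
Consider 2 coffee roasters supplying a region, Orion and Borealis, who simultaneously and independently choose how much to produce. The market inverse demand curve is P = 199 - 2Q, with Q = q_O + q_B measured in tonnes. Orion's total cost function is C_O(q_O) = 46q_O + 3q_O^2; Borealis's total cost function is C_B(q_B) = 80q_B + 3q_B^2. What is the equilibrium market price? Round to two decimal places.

Orion's profit: π_O = (199 - 2Q)q_O - (46q_O + 3q_O²). Setting ∂π_O/∂q_O = 0: 153 - 10q_O - 2(q_B) = 0.
Borealis's first-order condition: 119 - 10q_B - 2(q_O) = 0.
Best responses: q_O = (153 - 2q_B)/10, q_B = (119 - 2q_O)/10.
Substituting one into the other gives q_O = 323/24 and q_B = 221/24.
Total output Q = 68/3, so price P = 199 - 2·(68/3) = 461/3.

153.67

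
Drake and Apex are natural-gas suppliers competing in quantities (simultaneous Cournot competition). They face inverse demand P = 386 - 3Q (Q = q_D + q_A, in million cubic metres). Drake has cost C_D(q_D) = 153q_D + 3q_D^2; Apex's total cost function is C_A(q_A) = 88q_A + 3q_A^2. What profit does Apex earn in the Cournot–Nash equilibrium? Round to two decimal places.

Drake's profit: π_D = (386 - 3Q)q_D - (153q_D + 3q_D²). Setting ∂π_D/∂q_D = 0: 233 - 12q_D - 3(q_A) = 0.
Apex's profit: π_A = (386 - 3Q)q_A - (88q_A + 3q_A²). Setting ∂π_A/∂q_A = 0: 298 - 12q_A - 3(q_D) = 0.
Best responses: q_D = (233 - 3q_A)/12, q_A = (298 - 3q_D)/12.
Substituting one into the other gives q_D = 634/45 and q_A = 959/45.
Price P = 386 - 3·(177/5) = 1399/5.
Apex's profit: (1399/5)·(959/45) - 88·(959/45) - 3(959/45)² = 2724.9807.

2724.98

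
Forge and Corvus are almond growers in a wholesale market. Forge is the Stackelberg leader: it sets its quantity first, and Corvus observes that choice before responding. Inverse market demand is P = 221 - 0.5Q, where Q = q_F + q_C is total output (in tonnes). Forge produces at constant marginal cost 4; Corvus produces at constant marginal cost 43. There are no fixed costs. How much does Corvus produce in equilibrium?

50

Solve by backward induction. Given q_F, the follower Corvus maximises π_C = (221 - (1/2)q_F - (1/2)q_C)q_C - 43q_C.
Setting the follower's marginal profit to zero, 178 - (1/2)q_F - q_C = 0, i.e. q_C = (178 - (1/2)q_F).
The leader anticipates this reaction. Substituting into P = 221 - 0.5Q gives P = 132 - (1/4)q_F, so π_F = (132 - (1/4)q_F)q_F - 4q_F.
Maximising: ∂π_F/∂q_F = 128 - (1/2)q_F = 0, giving q_F = 256.
Then q_C = (178 - (1/2)·256) = 50.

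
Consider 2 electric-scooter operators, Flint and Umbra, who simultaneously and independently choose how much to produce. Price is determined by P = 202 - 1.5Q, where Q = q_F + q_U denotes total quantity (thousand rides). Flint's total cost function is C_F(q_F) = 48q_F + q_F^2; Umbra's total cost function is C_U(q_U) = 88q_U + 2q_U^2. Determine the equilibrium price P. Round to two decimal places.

Flint's profit: π_F = (202 - 1.5Q)q_F - (48q_F + q_F²). Setting ∂π_F/∂q_F = 0: 154 - 5q_F - (3/2)(q_U) = 0.
Umbra's profit: π_U = (202 - 1.5Q)q_U - (88q_U + 2q_U²). Setting ∂π_U/∂q_U = 0: 114 - 7q_U - (3/2)(q_F) = 0.
Best responses: q_F = (154 - (3/2)q_U)/5, q_U = (114 - (3/2)q_F)/7.
Substituting one into the other gives q_F = 27.6947 and q_U = 1356/131.
Total output Q = 38.0458, so price P = 202 - (3/2)·38.0458 = 144.9313.

144.93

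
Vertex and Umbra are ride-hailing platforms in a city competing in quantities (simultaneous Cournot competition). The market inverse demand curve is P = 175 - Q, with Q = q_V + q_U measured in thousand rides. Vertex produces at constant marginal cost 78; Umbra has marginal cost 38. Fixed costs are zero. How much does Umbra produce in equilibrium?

59

Vertex's profit: π_V = (175 - Q)q_V - (78q_V). Setting ∂π_V/∂q_V = 0: 97 - 2q_V - (q_U) = 0.
Umbra's profit: π_U = (175 - Q)q_U - (38q_U). Setting ∂π_U/∂q_U = 0: 137 - 2q_U - (q_V) = 0.
So q_V = (97 - q_U)/2 and q_U = (137 - q_V)/2.
Substituting one into the other gives q_V = 19 and q_U = 59.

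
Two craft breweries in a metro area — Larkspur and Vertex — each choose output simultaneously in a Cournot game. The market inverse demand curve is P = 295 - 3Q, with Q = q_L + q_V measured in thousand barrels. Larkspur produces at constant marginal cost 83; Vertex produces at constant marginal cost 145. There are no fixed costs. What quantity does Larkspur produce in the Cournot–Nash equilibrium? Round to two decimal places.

30.44

Larkspur's profit: π_L = (295 - 3Q)q_L - (83q_L). Setting ∂π_L/∂q_L = 0: 212 - 6q_L - 3(q_V) = 0.
Vertex's profit: π_V = (295 - 3Q)q_V - (145q_V). Setting ∂π_V/∂q_V = 0: 150 - 6q_V - 3(q_L) = 0.
Rearranging gives the reaction functions q_L = (212 - 3q_V)/6 and q_V = (150 - 3q_L)/6.
Solving the pair: q_L = 274/9, q_V = 88/9.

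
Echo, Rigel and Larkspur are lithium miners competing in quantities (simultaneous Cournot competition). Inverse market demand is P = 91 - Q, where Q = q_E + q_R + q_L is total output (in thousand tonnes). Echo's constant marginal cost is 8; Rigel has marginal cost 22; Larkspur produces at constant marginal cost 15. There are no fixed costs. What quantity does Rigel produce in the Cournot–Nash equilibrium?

12

Echo's profit: π_E = (91 - Q)q_E - (8q_E). Setting ∂π_E/∂q_E = 0: 83 - 2q_E - (q_R + q_L) = 0.
Rigel's first-order condition: 69 - 2q_R - (q_E + q_L) = 0.
Larkspur's profit: π_L = (91 - Q)q_L - (15q_L). Setting ∂π_L/∂q_L = 0: 76 - 2q_L - (q_E + q_R) = 0.
Adding the 3 first-order conditions: 228 − 4Q = 0, so Q = 57.
Back-substituting: q_E = (83 − 57) = 26, q_R = (69 − 57) = 12, q_L = (76 − 57) = 19.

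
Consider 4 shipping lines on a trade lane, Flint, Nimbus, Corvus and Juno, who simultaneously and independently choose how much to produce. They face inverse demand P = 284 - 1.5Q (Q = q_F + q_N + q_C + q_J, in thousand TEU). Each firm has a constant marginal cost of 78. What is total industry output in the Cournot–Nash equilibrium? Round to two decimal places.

109.87

A representative firm's profit is π_i = q_i(284 - 1.5Q) - 78q_i.
First-order condition (treating rivals' output as given): 206 - 3q_i - (3/2)·Σ_{j≠i} q_j = 0.
With identical firms every q_j equals q_i, so Σ_{j≠i} q_j = 3q_i and 206 = (15/2)q_i, giving q_i = 412/15.
Total output Q = 412/15 + 412/15 + 412/15 + 412/15 = 1648/15.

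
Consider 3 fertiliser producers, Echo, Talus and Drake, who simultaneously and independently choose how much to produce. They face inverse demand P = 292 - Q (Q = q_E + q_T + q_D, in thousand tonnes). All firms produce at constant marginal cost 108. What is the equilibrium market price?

154

A representative firm's profit is π_i = q_i(292 - Q) - 108q_i.
Setting ∂π_i/∂q_i = 0 with rivals' quantities fixed: 184 - 2q_i - Σ_{j≠i} q_j = 0.
By symmetry each firm produces the same amount; substituting Σ_{j≠i} q_j = 2q_i yields q_i = 184/4 = 46.
Total output Q = 138, so price P = 292 - 138 = 154.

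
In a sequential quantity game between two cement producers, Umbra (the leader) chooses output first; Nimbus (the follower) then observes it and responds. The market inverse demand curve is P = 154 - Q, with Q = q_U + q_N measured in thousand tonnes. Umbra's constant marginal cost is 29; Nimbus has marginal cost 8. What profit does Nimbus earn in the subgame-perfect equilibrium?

Solve by backward induction. Given q_U, the follower Nimbus maximises π_N = (154 - q_U - q_N)q_N - 8q_N.
Follower FOC: 146 - q_U - 2q_N = 0, so q_N(q_U) = (146 - q_U)/2.
Umbra substitutes q_N(q_U) into its own profit: π_U = q_U(154 - q_U - (146 - q_U)/2) - 29q_U = (81 - (1/2)q_U)q_U - 29q_U.
Maximising: ∂π_U/∂q_U = 52 - q_U = 0, giving q_U = 52.
Then q_N = (146 - 52)/2 = 47.
Price P = 154 - 99 = 55.
Nimbus's profit: (55 - 8)·47 = 2209.

2209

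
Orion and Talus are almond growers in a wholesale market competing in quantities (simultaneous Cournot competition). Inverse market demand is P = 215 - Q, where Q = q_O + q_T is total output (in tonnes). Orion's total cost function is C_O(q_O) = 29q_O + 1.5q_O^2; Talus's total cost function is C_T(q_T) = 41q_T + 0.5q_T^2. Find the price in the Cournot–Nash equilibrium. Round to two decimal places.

Orion's profit: π_O = (215 - Q)q_O - (29q_O + (3/2)q_O²). Setting ∂π_O/∂q_O = 0: 186 - 5q_O - (q_T) = 0.
Talus's first-order condition: 174 - 3q_T - (q_O) = 0.
So q_O = (186 - q_T)/5 and q_T = (174 - q_O)/3.
Solving the pair: q_O = 192/7, q_T = 342/7.
Total output Q = 534/7, so price P = 215 - 534/7 = 971/7.

138.71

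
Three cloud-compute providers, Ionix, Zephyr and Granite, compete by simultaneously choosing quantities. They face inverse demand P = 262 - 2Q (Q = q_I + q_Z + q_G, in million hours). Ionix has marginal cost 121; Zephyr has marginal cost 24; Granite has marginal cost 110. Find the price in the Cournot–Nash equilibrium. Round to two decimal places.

Ionix's profit: π_I = (262 - 2Q)q_I - (121q_I). Setting ∂π_I/∂q_I = 0: 141 - 4q_I - 2(q_Z + q_G) = 0.
Zephyr's profit: π_Z = (262 - 2Q)q_Z - (24q_Z). Setting ∂π_Z/∂q_Z = 0: 238 - 4q_Z - 2(q_I + q_G) = 0.
Granite's first-order condition: 152 - 4q_G - 2(q_I + q_Z) = 0.
Summing all 3 equations gives 531 − 8Q = 0, hence Q = 531/8.
Back-substituting: q_I = (141 − 531/4)/2 = 33/8, q_Z = (238 − 531/4)/2 = 421/8, q_G = (152 − 531/4)/2 = 77/8.
Total output Q = 531/8, so price P = 262 - 2·(531/8) = 517/4.

129.25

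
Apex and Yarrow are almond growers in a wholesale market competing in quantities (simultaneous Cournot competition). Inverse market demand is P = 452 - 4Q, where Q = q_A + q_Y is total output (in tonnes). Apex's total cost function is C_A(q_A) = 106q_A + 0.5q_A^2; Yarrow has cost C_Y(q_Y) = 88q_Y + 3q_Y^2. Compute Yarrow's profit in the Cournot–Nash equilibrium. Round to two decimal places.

2070.88

Apex's profit: π_A = (452 - 4Q)q_A - (106q_A + (1/2)q_A²). Setting ∂π_A/∂q_A = 0: 346 - 9q_A - 4(q_Y) = 0.
Yarrow's profit: π_Y = (452 - 4Q)q_Y - (88q_Y + 3q_Y²). Setting ∂π_Y/∂q_Y = 0: 364 - 14q_Y - 4(q_A) = 0.
Rearranging gives the reaction functions q_A = (346 - 4q_Y)/9 and q_Y = (364 - 4q_A)/14.
Substituting one into the other gives q_A = 154/5 and q_Y = 86/5.
Price P = 452 - 4·48 = 260.
Yarrow's profit: 260·(86/5) - 88·(86/5) - 3(86/5)² = 2070.8800.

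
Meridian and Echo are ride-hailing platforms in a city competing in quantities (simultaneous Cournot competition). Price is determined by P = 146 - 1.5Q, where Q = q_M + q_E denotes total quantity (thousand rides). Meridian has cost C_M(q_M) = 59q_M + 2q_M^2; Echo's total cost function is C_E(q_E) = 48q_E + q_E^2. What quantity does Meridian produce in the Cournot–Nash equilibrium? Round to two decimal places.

Meridian's profit: π_M = (146 - 1.5Q)q_M - (59q_M + 2q_M²). Setting ∂π_M/∂q_M = 0: 87 - 7q_M - (3/2)(q_E) = 0.
Echo's first-order condition: 98 - 5q_E - (3/2)(q_M) = 0.
Best responses: q_M = (87 - (3/2)q_E)/7, q_E = (98 - (3/2)q_M)/5.
Solving the pair: q_M = 1152/131, q_E = 16.9618.

8.79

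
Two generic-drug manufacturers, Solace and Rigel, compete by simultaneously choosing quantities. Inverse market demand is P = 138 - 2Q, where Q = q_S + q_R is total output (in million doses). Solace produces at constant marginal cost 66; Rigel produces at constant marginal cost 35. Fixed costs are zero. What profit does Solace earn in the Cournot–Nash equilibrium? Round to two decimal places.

93.39

Solace's profit: π_S = (138 - 2Q)q_S - (66q_S). Setting ∂π_S/∂q_S = 0: 72 - 4q_S - 2(q_R) = 0.
Rigel's profit: π_R = (138 - 2Q)q_R - (35q_R). Setting ∂π_R/∂q_R = 0: 103 - 4q_R - 2(q_S) = 0.
Rearranging gives the reaction functions q_S = (72 - 2q_R)/4 and q_R = (103 - 2q_S)/4.
Substituting one into the other gives q_S = 41/6 and q_R = 67/3.
Price P = 138 - 2·(175/6) = 239/3.
Solace's profit: (239/3 - 66)·(41/6) = 1681/18.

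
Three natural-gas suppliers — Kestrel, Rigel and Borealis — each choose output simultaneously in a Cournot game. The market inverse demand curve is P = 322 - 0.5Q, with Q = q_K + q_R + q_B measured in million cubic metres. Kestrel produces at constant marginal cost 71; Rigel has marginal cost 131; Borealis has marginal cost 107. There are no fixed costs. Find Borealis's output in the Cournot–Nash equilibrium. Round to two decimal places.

Kestrel's profit: π_K = (322 - 0.5Q)q_K - (71q_K). Setting ∂π_K/∂q_K = 0: 251 - q_K - (1/2)(q_R + q_B) = 0.
Rigel's profit: π_R = (322 - 0.5Q)q_R - (131q_R). Setting ∂π_R/∂q_R = 0: 191 - q_R - (1/2)(q_K + q_B) = 0.
Borealis's first-order condition: 215 - q_B - (1/2)(q_K + q_R) = 0.
Summing all 3 equations gives 657 − 2Q = 0, hence Q = 657/2.
Back-substituting: q_K = (251 − 657/4)/(1/2) = 347/2, q_R = (191 − 657/4)/(1/2) = 107/2, q_B = (215 − 657/4)/(1/2) = 203/2.

101.50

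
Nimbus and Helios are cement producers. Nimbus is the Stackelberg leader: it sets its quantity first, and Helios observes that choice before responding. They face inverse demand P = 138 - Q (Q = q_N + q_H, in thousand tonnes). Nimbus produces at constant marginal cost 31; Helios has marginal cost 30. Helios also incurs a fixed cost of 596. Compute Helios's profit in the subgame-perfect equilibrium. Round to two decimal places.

160.25

Solve by backward induction. Given q_N, the follower Helios maximises π_H = (138 - q_N - q_H)q_H - 30q_H.
Follower FOC: 108 - q_N - 2q_H = 0, so q_H(q_N) = (108 - q_N)/2.
The leader anticipates this reaction. Substituting into P = 138 - Q gives P = 84 - (1/2)q_N, so π_N = (84 - (1/2)q_N)q_N - 31q_N.
Maximising: ∂π_N/∂q_N = 53 - q_N = 0, giving q_N = 53.
Then q_H = (108 - 53)/2 = 55/2.
Price P = 138 - 161/2 = 115/2.
Helios's profit: (115/2 - 30)·(55/2) - 596 = 641/4.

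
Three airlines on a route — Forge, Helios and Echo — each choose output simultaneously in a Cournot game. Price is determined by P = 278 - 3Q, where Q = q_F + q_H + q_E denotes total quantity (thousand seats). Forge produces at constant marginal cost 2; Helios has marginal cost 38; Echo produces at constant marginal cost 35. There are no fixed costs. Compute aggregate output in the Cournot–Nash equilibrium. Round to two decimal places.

Forge's profit: π_F = (278 - 3Q)q_F - (2q_F). Setting ∂π_F/∂q_F = 0: 276 - 6q_F - 3(q_H + q_E) = 0.
Helios's profit: π_H = (278 - 3Q)q_H - (38q_H). Setting ∂π_H/∂q_H = 0: 240 - 6q_H - 3(q_F + q_E) = 0.
Echo's profit: π_E = (278 - 3Q)q_E - (35q_E). Setting ∂π_E/∂q_E = 0: 243 - 6q_E - 3(q_F + q_H) = 0.
Adding the 3 first-order conditions: 759 − 12Q = 0, so Q = 253/4.
Back-substituting: q_F = (276 − 759/4)/3 = 115/4, q_H = (240 − 759/4)/3 = 67/4, q_E = (243 − 759/4)/3 = 71/4.
Total output Q = 115/4 + 67/4 + 71/4 = 253/4.

63.25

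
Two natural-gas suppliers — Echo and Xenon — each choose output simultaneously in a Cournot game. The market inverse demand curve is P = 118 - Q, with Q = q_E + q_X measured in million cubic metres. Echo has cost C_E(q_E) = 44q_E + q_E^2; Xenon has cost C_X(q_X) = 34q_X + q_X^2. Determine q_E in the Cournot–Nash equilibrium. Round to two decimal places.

Echo's profit: π_E = (118 - Q)q_E - (44q_E + q_E²). Setting ∂π_E/∂q_E = 0: 74 - 4q_E - (q_X) = 0.
Xenon's first-order condition: 84 - 4q_X - (q_E) = 0.
Rearranging gives the reaction functions q_E = (74 - q_X)/4 and q_X = (84 - q_E)/4.
Substituting one into the other gives q_E = 212/15 and q_X = 262/15.

14.13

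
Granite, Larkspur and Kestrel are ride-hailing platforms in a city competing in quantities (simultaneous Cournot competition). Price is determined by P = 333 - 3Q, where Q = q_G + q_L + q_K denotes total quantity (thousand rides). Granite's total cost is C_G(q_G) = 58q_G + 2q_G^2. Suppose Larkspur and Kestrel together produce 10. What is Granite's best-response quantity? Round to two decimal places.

With rivals' combined output fixed at 10, Granite's profit is π_G = (333 - 3·10 - 3q_G)q_G - (58q_G + 2q_G²) = (303 - 3q_G)q_G - (58q_G + 2q_G²).
∂π_G/∂q_G = 245 - 10q_G = 0, so q_G = 49/2.

24.50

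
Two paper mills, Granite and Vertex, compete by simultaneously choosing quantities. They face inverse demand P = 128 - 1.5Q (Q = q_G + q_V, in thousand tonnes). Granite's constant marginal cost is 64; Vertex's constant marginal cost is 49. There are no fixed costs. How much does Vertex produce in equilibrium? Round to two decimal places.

Granite's profit: π_G = (128 - 1.5Q)q_G - (64q_G). Setting ∂π_G/∂q_G = 0: 64 - 3q_G - (3/2)(q_V) = 0.
Vertex's first-order condition: 79 - 3q_V - (3/2)(q_G) = 0.
Best responses: q_G = (64 - (3/2)q_V)/3, q_V = (79 - (3/2)q_G)/3.
Substituting one into the other gives q_G = 98/9 and q_V = 188/9.

20.89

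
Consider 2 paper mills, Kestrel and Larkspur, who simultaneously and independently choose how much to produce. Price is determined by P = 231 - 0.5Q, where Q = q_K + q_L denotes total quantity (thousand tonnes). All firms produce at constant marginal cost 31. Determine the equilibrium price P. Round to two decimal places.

97.67

A representative firm's profit is π_i = q_i(231 - 0.5Q) - 31q_i.
First-order condition (treating rivals' output as given): 200 - q_i - (1/2)q_j = 0.
By symmetry each firm produces the same amount; substituting q_j = q_i yields q_i = 200/(3/2) = 400/3.
Total output Q = 800/3, so price P = 231 - (1/2)·(800/3) = 293/3.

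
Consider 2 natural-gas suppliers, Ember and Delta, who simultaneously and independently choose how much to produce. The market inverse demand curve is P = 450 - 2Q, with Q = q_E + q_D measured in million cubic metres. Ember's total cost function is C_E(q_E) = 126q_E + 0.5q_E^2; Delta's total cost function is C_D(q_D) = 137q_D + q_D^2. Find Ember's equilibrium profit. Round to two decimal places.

Ember's profit: π_E = (450 - 2Q)q_E - (126q_E + (1/2)q_E²). Setting ∂π_E/∂q_E = 0: 324 - 5q_E - 2(q_D) = 0.
Delta's first-order condition: 313 - 6q_D - 2(q_E) = 0.
Best responses: q_E = (324 - 2q_D)/5, q_D = (313 - 2q_E)/6.
Solving the pair: q_E = 659/13, q_D = 917/26.
Price P = 450 - 2·85.9615 = 278.0769.
Ember's profit: 278.0769·(659/13) - 126·(659/13) - (1/2)(659/13)² = 6424.2751.

6424.28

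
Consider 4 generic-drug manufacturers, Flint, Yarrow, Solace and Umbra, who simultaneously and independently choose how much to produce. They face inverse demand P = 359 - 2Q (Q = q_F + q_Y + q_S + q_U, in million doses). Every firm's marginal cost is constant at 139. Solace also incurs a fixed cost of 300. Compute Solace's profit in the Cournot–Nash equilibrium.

A representative firm's profit is π_i = q_i(359 - 2Q) - 139q_i.
First-order condition (treating rivals' output as given): 220 - 4q_i - 2·Σ_{j≠i} q_j = 0.
By symmetry each firm produces the same amount; substituting Σ_{j≠i} q_j = 3q_i yields q_i = 220/10 = 22.
Price P = 359 - 2·88 = 183.
Solace's profit: (183 - 139)·22 - 300 = 668.

668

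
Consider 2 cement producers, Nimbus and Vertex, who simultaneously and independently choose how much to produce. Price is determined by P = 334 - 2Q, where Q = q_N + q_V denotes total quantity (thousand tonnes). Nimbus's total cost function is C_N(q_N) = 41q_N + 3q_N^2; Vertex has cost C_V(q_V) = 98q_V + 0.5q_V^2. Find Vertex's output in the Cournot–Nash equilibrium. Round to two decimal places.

38.57

Nimbus's profit: π_N = (334 - 2Q)q_N - (41q_N + 3q_N²). Setting ∂π_N/∂q_N = 0: 293 - 10q_N - 2(q_V) = 0.
Vertex's first-order condition: 236 - 5q_V - 2(q_N) = 0.
Rearranging gives the reaction functions q_N = (293 - 2q_V)/10 and q_V = (236 - 2q_N)/5.
Substituting one into the other gives q_N = 993/46 and q_V = 887/23.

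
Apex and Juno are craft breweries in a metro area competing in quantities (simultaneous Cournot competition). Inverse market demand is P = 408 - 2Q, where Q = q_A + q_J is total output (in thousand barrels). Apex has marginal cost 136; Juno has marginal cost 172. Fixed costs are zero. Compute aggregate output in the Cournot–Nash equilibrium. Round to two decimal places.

84.67

Apex's profit: π_A = (408 - 2Q)q_A - (136q_A). Setting ∂π_A/∂q_A = 0: 272 - 4q_A - 2(q_J) = 0.
Juno's profit: π_J = (408 - 2Q)q_J - (172q_J). Setting ∂π_J/∂q_J = 0: 236 - 4q_J - 2(q_A) = 0.
So q_A = (272 - 2q_J)/4 and q_J = (236 - 2q_A)/4.
Substituting one into the other gives q_A = 154/3 and q_J = 100/3.
Total output Q = 154/3 + 100/3 = 254/3.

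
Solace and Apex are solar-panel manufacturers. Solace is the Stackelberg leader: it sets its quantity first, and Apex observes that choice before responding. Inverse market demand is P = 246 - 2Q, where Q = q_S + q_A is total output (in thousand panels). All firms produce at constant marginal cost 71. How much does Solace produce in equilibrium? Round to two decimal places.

43.75

The follower Apex best-responds to any q_S: π_A = (246 - 2Q)q_A - 71q_A.
Setting the follower's marginal profit to zero, 175 - 2q_S - 4q_A = 0, i.e. q_A = (175 - 2q_S)/4.
Solace substitutes q_A(q_S) into its own profit: π_S = q_S(246 - 2q_S - (175 - 2q_S)/2) - 71q_S = (317/2 - q_S)q_S - 71q_S.
Leader FOC: 175/2 - 2q_S = 0, so q_S = 175/4.
Then q_A = (175 - 2·(175/4))/4 = 175/8.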